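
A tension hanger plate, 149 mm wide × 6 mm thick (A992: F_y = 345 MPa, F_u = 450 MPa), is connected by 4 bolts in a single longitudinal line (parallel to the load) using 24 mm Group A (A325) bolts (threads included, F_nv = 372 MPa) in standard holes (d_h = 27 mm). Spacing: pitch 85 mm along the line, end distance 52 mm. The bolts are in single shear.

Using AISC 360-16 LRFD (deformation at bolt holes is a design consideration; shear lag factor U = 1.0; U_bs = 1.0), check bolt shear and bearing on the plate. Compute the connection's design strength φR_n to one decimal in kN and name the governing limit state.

443.5 kN (bearing governs)

Bolt shear: A_b = π(24)²/4 = 452.39 mm². φR_n = 0.75 × 372 × 452.39 × 4 × 1 = 504.9 kN.
Bearing (6 mm plate, F_u = 450 MPa): end bolts L_c = 52 − 27/2 = 38.5, R_n = min(1.2×38.5×6×450, 2.4×24×6×450) = 124.74 kN/bolt; interior L_c = 85 − 27 = 58, R_n = 155.52 kN/bolt. φR_n = 0.75 × (1×124.74 + 3×155.52) = 443.5 kN.
Governing: min(504.9, 443.5) = 443.5 kN → bearing.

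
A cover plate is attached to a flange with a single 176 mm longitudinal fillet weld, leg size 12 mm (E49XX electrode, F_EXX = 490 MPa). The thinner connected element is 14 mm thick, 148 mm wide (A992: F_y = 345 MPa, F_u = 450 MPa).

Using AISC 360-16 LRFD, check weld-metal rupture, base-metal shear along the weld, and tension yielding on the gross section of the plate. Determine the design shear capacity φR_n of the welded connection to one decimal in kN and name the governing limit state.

329.2 kN (weld metal governs)

Weld metal: throat = 0.707×12 = 8.484 mm, L = 176 mm. φR_n = 0.75 × 0.6 × 490 × 8.484 × 176 = 329.2 kN.
Base metal shear (14 mm plate): yield φR_n = 1.0×0.6×345×14×176 = 510.0 kN; rupture φR_n = 0.75×0.6×450×14×176 = 499.0 kN; take 499.0 kN (rupture).
Tension yield (gross): A_g = 148×14 = 2072 mm². φR_n = 0.90 × 345 × 2072 = 643.4 kN.
Governing: min(329.2, 499.0, 643.4) = 329.2 kN → weld metal.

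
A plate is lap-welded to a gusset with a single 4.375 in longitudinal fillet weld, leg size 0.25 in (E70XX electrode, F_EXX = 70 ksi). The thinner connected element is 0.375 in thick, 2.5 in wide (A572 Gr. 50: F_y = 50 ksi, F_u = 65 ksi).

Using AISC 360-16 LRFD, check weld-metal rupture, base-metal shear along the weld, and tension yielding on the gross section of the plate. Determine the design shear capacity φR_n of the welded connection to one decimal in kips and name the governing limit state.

24.4 kips (weld metal governs)

Weld metal: throat = 0.707×0.25 = 0.17675 in, L = 4.375 in. φR_n = 0.75 × 0.6 × 70 × 0.17675 × 4.375 = 24.4 kips.
Base metal shear (0.375 in plate): yield φR_n = 1.0×0.6×50×0.375×4.375 = 49.2 kips; rupture φR_n = 0.75×0.6×65×0.375×4.375 = 48.0 kips; take 48.0 kips (rupture).
Tension yield (gross): A_g = 2.5×0.375 = 0.9375 in². φR_n = 0.90 × 50 × 0.9375 = 42.2 kips.
Governing: min(24.4, 48.0, 42.2) = 24.4 kips → weld metal.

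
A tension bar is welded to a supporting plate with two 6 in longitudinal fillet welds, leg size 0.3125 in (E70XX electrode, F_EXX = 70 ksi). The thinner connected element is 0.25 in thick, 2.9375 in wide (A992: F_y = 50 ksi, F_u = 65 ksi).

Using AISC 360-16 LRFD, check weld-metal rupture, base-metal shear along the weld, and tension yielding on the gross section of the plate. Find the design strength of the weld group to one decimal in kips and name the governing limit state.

Weld metal: throat = 0.707×0.3125 = 0.22094 in, L = 2×6 = 12 in. φR_n = 0.75 × 0.6 × 70 × 0.22094 × 12 = 83.5 kips.
Base metal shear (0.25 in plate): yield φR_n = 1.0×0.6×50×0.25×12 = 90.0 kips; rupture φR_n = 0.75×0.6×65×0.25×12 = 87.8 kips; take 87.8 kips (rupture).
Tension yield (gross): A_g = 2.9375×0.25 = 0.73438 in². φR_n = 0.90 × 50 × 0.73438 = 33.0 kips.
Governing: min(83.5, 87.8, 33.0) = 33.0 kips → gross-section yield.

33.0 kips (gross-section yield governs)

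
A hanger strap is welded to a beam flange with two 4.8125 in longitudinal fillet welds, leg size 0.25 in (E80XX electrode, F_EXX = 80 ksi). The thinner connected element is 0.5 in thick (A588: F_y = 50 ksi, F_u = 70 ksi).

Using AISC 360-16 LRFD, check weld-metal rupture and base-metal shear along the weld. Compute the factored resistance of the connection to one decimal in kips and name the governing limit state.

Weld metal: throat = 0.707×0.25 = 0.17675 in, L = 2×4.8125 = 9.625 in. φR_n = 0.75 × 0.6 × 80 × 0.17675 × 9.625 = 61.2 kips.
Base metal shear (0.5 in plate): yield φR_n = 1.0×0.6×50×0.5×9.625 = 144.4 kips; rupture φR_n = 0.75×0.6×70×0.5×9.625 = 151.6 kips; take 144.4 kips (yield).
Governing: min(61.2, 144.4) = 61.2 kips → weld metal.

61.2 kips (weld metal governs)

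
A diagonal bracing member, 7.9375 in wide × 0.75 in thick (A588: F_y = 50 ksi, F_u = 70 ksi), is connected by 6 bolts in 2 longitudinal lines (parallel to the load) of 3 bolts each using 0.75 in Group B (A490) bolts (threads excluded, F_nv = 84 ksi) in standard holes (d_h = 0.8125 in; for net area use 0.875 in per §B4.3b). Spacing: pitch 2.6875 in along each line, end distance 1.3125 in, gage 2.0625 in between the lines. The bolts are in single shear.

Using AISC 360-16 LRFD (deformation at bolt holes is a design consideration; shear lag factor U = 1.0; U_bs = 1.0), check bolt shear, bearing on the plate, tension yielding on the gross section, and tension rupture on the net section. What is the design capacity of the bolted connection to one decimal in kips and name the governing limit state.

167.0 kips (bolt shear governs)

Bolt shear: A_b = π(0.75)²/4 = 0.44179 in². φR_n = 0.75 × 84 × 0.44179 × 6 × 1 = 167.0 kips.
Bearing (0.75 in plate, F_u = 70 ksi): end bolts L_c = 1.3125 − 0.8125/2 = 0.90625, R_n = min(1.2×0.90625×0.75×70, 2.4×0.75×0.75×70) = 57.094 kips/bolt; interior L_c = 2.6875 − 0.8125 = 1.875, R_n = 94.5 kips/bolt. φR_n = 0.75 × (2×57.094 + 4×94.5) = 369.1 kips.
Tension yield (gross): A_g = 7.9375×0.75 = 5.9531 in². φR_n = 0.90 × 50 × 5.9531 = 267.9 kips.
Tension rupture (net): A_n = (7.9375 − 2×0.875)×0.75 = 4.6406 in² (U = 1.0, A_e = A_n). φR_n = 0.75 × 70 × 4.6406 = 243.6 kips.
Governing: min(167.0, 369.1, 267.9, 243.6) = 167.0 kips → bolt shear.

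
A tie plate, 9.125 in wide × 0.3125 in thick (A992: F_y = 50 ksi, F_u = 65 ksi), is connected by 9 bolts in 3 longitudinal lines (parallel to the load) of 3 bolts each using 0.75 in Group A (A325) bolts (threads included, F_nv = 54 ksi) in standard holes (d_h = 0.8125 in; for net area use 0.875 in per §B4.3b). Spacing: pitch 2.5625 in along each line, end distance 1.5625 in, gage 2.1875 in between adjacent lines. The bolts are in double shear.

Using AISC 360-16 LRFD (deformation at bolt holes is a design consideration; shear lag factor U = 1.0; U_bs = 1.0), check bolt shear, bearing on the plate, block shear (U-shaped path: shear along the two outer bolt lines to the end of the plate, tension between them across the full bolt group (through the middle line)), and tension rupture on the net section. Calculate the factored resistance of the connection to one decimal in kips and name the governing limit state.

99.0 kips (net-section rupture governs)

Bolt shear: A_b = π(0.75)²/4 = 0.44179 in². φR_n = 0.75 × 54 × 0.44179 × 9 × 2 = 322.1 kips.
Bearing (0.3125 in plate, F_u = 65 ksi): end bolts L_c = 1.5625 − 0.8125/2 = 1.15625, R_n = min(1.2×1.15625×0.3125×65, 2.4×0.75×0.3125×65) = 28.184 kips/bolt; interior L_c = 2.5625 − 0.8125 = 1.75, R_n = 36.563 kips/bolt. φR_n = 0.75 × (3×28.184 + 6×36.563) = 227.9 kips.
Block shear: shear path 2×[1.5625+2×2.5625] = 2×6.6875 in, A_gv = 4.1797, A_nv = 2×(6.6875 − 2.5×0.875)×0.3125 = 2.8125 in²; tension across gage: (4.375 − 2×0.875)×0.3125 = 0.82031 in². R_n = min(0.6×65×2.8125, 0.6×50×4.1797) + 1.0×65×0.82031 = min(109.69, 125.39) + 53.32 = 163.01 kips. φR_n = 0.75 × 163.01 = 122.3 kips.
Tension rupture (net): A_n = (9.125 − 3×0.875)×0.3125 = 2.0313 in² (U = 1.0, A_e = A_n). φR_n = 0.75 × 65 × 2.0313 = 99.0 kips.
Governing: min(322.1, 227.9, 122.3, 99.0) = 99.0 kips → net-section rupture.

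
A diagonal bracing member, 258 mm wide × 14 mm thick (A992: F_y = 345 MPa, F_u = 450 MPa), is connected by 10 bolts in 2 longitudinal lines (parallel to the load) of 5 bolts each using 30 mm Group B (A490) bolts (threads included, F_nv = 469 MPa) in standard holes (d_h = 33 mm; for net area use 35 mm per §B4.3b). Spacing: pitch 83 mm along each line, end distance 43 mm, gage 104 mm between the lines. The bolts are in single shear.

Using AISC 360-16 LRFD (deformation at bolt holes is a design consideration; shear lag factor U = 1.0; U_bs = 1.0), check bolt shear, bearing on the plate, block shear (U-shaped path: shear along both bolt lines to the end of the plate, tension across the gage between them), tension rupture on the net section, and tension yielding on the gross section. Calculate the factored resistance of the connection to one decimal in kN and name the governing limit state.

Bolt shear: A_b = π(30)²/4 = 706.86 mm². φR_n = 0.75 × 469 × 706.86 × 10 × 1 = 2486.4 kN.
Bearing (14 mm plate, F_u = 450 MPa): end bolts L_c = 43 − 33/2 = 26.5, R_n = min(1.2×26.5×14×450, 2.4×30×14×450) = 200.34 kN/bolt; interior L_c = 83 − 33 = 50, R_n = 378 kN/bolt. φR_n = 0.75 × (2×200.34 + 8×378) = 2568.5 kN.
Block shear: shear path 2×[43+4×83] = 2×375 mm, A_gv = 10500, A_nv = 2×(375 − 4.5×35)×14 = 6090 mm²; tension across gage: (104 − 1×35)×14 = 966 mm². R_n = min(0.6×450×6090, 0.6×345×10500) + 1.0×450×966 = min(1644.3, 2173.5) + 434.7 = 2079 kN. φR_n = 0.75 × 2079 = 1559.3 kN.
Tension rupture (net): A_n = (258 − 2×35)×14 = 2632 mm² (U = 1.0, A_e = A_n). φR_n = 0.75 × 450 × 2632 = 888.3 kN.
Tension yield (gross): A_g = 258×14 = 3612 mm². φR_n = 0.90 × 345 × 3612 = 1121.5 kN.
Governing: min(2486.4, 2568.5, 1559.3, 888.3, 1121.5) = 888.3 kN → net-section rupture.

888.3 kN (net-section rupture governs)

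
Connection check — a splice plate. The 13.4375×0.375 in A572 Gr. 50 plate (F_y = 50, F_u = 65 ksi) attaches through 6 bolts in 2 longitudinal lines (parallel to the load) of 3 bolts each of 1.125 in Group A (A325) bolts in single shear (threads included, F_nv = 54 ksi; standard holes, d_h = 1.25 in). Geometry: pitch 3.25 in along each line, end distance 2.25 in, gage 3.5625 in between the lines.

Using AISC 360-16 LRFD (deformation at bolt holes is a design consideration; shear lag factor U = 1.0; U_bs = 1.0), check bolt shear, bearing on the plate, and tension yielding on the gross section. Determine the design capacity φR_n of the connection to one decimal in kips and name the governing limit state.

Bolt shear: A_b = π(1.125)²/4 = 0.99402 in². φR_n = 0.75 × 54 × 0.99402 × 6 × 1 = 241.5 kips.
Bearing (0.375 in plate, F_u = 65 ksi): end bolts L_c = 2.25 − 1.25/2 = 1.625, R_n = min(1.2×1.625×0.375×65, 2.4×1.125×0.375×65) = 47.531 kips/bolt; interior L_c = 3.25 − 1.25 = 2, R_n = 58.5 kips/bolt. φR_n = 0.75 × (2×47.531 + 4×58.5) = 246.8 kips.
Tension yield (gross): A_g = 13.4375×0.375 = 5.0391 in². φR_n = 0.90 × 50 × 5.0391 = 226.8 kips.
Governing: min(241.5, 246.8, 226.8) = 226.8 kips → gross-section yield.

226.8 kips (gross-section yield governs)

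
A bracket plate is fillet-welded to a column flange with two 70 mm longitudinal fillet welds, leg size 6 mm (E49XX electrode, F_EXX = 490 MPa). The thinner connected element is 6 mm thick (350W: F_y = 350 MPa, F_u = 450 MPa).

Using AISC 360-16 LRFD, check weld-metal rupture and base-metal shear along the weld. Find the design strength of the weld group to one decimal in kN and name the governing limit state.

Weld metal: throat = 0.707×6 = 4.242 mm, L = 2×70 = 140 mm. φR_n = 0.75 × 0.6 × 490 × 4.242 × 140 = 131.0 kN.
Base metal shear (6 mm plate): yield φR_n = 1.0×0.6×350×6×140 = 176.4 kN; rupture φR_n = 0.75×0.6×450×6×140 = 170.1 kN; take 170.1 kN (rupture).
Governing: min(131.0, 170.1) = 131.0 kN → weld metal.

131.0 kN (weld metal governs)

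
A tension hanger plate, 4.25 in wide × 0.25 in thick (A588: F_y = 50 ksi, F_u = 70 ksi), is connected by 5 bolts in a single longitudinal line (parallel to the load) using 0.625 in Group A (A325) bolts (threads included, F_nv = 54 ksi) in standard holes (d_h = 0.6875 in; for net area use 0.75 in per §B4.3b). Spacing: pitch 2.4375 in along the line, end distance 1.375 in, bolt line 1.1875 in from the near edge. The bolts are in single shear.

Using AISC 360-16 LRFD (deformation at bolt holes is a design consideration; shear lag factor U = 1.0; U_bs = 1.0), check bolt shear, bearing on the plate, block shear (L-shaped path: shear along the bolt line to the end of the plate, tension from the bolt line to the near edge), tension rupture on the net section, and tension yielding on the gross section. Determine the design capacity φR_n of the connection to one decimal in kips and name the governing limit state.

45.9 kips (net-section rupture governs)

Bolt shear: A_b = π(0.625)²/4 = 0.3068 in². φR_n = 0.75 × 54 × 0.3068 × 5 × 1 = 62.1 kips.
Bearing (0.25 in plate, F_u = 70 ksi): end bolts L_c = 1.375 − 0.6875/2 = 1.03125, R_n = min(1.2×1.03125×0.25×70, 2.4×0.625×0.25×70) = 21.656 kips/bolt; interior L_c = 2.4375 − 0.6875 = 1.75, R_n = 26.25 kips/bolt. φR_n = 0.75 × (1×21.656 + 4×26.25) = 95.0 kips.
Block shear: shear path 1×[1.375+4×2.4375] = 1×11.125 in, A_gv = 2.7813, A_nv = 1×(11.125 − 4.5×0.75)×0.25 = 1.9375 in²; tension to near edge: (1.1875 − 0.5×0.75)×0.25 = 0.20313 in². R_n = min(0.6×70×1.9375, 0.6×50×2.7813) + 1.0×70×0.20313 = min(81.375, 83.439) + 14.219 = 95.594 kips. φR_n = 0.75 × 95.594 = 71.7 kips.
Tension rupture (net): A_n = (4.25 − 1×0.75)×0.25 = 0.875 in² (U = 1.0, A_e = A_n). φR_n = 0.75 × 70 × 0.875 = 45.9 kips.
Tension yield (gross): A_g = 4.25×0.25 = 1.0625 in². φR_n = 0.90 × 50 × 1.0625 = 47.8 kips.
Governing: min(62.1, 95.0, 71.7, 45.9, 47.8) = 45.9 kips → net-section rupture.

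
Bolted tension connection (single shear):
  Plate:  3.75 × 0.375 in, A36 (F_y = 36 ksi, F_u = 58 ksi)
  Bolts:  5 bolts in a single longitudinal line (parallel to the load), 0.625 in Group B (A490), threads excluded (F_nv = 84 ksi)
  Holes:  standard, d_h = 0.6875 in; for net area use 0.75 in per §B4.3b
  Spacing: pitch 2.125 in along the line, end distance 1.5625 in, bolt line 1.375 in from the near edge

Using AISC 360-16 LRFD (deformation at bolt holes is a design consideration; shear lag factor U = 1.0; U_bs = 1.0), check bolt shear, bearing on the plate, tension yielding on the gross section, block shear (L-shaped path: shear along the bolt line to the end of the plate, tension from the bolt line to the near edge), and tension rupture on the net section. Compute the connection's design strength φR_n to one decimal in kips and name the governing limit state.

Bolt shear: A_b = π(0.625)²/4 = 0.3068 in². φR_n = 0.75 × 84 × 0.3068 × 5 × 1 = 96.6 kips.
Bearing (0.375 in plate, F_u = 58 ksi): end bolts L_c = 1.5625 − 0.6875/2 = 1.21875, R_n = min(1.2×1.21875×0.375×58, 2.4×0.625×0.375×58) = 31.809 kips/bolt; interior L_c = 2.125 − 0.6875 = 1.4375, R_n = 32.625 kips/bolt. φR_n = 0.75 × (1×31.809 + 4×32.625) = 121.7 kips.
Tension yield (gross): A_g = 3.75×0.375 = 1.4063 in². φR_n = 0.90 × 36 × 1.4063 = 45.6 kips.
Block shear: shear path 1×[1.5625+4×2.125] = 1×10.0625 in, A_gv = 3.7734, A_nv = 1×(10.0625 − 4.5×0.75)×0.375 = 2.5078 in²; tension to near edge: (1.375 − 0.5×0.75)×0.375 = 0.375 in². R_n = min(0.6×58×2.5078, 0.6×36×3.7734) + 1.0×58×0.375 = min(87.271, 81.505) + 21.75 = 103.26 kips. φR_n = 0.75 × 103.26 = 77.4 kips.
Tension rupture (net): A_n = (3.75 − 1×0.75)×0.375 = 1.125 in² (U = 1.0, A_e = A_n). φR_n = 0.75 × 58 × 1.125 = 48.9 kips.
Governing: min(96.6, 121.7, 45.6, 77.4, 48.9) = 45.6 kips → gross-section yield.

45.6 kips (gross-section yield governs)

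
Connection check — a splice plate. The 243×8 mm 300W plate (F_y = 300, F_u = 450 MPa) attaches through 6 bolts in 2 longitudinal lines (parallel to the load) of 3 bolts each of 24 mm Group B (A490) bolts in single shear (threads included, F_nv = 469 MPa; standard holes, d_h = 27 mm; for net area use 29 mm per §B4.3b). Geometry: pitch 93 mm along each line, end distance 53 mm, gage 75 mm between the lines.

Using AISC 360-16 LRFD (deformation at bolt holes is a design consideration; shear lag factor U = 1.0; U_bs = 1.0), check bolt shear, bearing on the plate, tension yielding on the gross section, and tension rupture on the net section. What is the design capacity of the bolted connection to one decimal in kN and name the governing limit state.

Bolt shear: A_b = π(24)²/4 = 452.39 mm². φR_n = 0.75 × 469 × 452.39 × 6 × 1 = 954.8 kN.
Bearing (8 mm plate, F_u = 450 MPa): end bolts L_c = 53 − 27/2 = 39.5, R_n = min(1.2×39.5×8×450, 2.4×24×8×450) = 170.64 kN/bolt; interior L_c = 93 − 27 = 66, R_n = 207.36 kN/bolt. φR_n = 0.75 × (2×170.64 + 4×207.36) = 878.0 kN.
Tension yield (gross): A_g = 243×8 = 1944 mm². φR_n = 0.90 × 300 × 1944 = 524.9 kN.
Tension rupture (net): A_n = (243 − 2×29)×8 = 1480 mm² (U = 1.0, A_e = A_n). φR_n = 0.75 × 450 × 1480 = 499.5 kN.
Governing: min(954.8, 878.0, 524.9, 499.5) = 499.5 kN → net-section rupture.

499.5 kN (net-section rupture governs)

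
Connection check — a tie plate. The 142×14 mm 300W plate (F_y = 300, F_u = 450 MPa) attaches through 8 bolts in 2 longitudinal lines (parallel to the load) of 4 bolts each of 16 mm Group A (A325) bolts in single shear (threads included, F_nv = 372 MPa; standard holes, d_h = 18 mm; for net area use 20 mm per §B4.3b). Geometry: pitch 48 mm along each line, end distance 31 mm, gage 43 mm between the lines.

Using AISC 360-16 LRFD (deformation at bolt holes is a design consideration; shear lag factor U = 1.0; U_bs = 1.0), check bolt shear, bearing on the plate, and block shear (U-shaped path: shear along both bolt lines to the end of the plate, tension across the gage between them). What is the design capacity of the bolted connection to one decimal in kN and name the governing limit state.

448.8 kN (bolt shear governs)

Bolt shear: A_b = π(16)²/4 = 201.06 mm². φR_n = 0.75 × 372 × 201.06 × 8 × 1 = 448.8 kN.
Bearing (14 mm plate, F_u = 450 MPa): end bolts L_c = 31 − 18/2 = 22, R_n = min(1.2×22×14×450, 2.4×16×14×450) = 166.32 kN/bolt; interior L_c = 48 − 18 = 30, R_n = 226.8 kN/bolt. φR_n = 0.75 × (2×166.32 + 6×226.8) = 1270.1 kN.
Block shear: shear path 2×[31+3×48] = 2×175 mm, A_gv = 4900, A_nv = 2×(175 − 3.5×20)×14 = 2940 mm²; tension across gage: (43 − 1×20)×14 = 322 mm². R_n = min(0.6×450×2940, 0.6×300×4900) + 1.0×450×322 = min(793.8, 882) + 144.9 = 938.7 kN. φR_n = 0.75 × 938.7 = 704.0 kN.
Governing: min(448.8, 1270.1, 704.0) = 448.8 kN → bolt shear.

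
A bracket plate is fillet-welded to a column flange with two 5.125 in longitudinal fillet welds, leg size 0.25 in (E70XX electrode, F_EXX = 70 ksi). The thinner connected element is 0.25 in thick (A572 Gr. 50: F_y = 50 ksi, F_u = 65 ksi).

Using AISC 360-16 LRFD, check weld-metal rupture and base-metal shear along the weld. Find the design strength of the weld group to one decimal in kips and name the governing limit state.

57.1 kips (weld metal governs)

Weld metal: throat = 0.707×0.25 = 0.17675 in, L = 2×5.125 = 10.25 in. φR_n = 0.75 × 0.6 × 70 × 0.17675 × 10.25 = 57.1 kips.
Base metal shear (0.25 in plate): yield φR_n = 1.0×0.6×50×0.25×10.25 = 76.9 kips; rupture φR_n = 0.75×0.6×65×0.25×10.25 = 75.0 kips; take 75.0 kips (rupture).
Governing: min(57.1, 75.0) = 57.1 kips → weld metal.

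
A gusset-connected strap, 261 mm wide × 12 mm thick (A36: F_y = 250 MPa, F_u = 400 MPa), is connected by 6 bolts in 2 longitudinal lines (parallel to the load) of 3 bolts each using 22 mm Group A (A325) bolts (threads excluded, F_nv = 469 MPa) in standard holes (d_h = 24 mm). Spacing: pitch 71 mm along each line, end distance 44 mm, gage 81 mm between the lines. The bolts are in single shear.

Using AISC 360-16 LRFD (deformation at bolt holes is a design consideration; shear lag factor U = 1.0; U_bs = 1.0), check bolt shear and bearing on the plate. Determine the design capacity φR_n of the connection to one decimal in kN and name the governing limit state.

Bolt shear: A_b = π(22)²/4 = 380.13 mm². φR_n = 0.75 × 469 × 380.13 × 6 × 1 = 802.3 kN.
Bearing (12 mm plate, F_u = 400 MPa): end bolts L_c = 44 − 24/2 = 32, R_n = min(1.2×32×12×400, 2.4×22×12×400) = 184.32 kN/bolt; interior L_c = 71 − 24 = 47, R_n = 253.44 kN/bolt. φR_n = 0.75 × (2×184.32 + 4×253.44) = 1036.8 kN.
Governing: min(802.3, 1036.8) = 802.3 kN → bolt shear.

802.3 kN (bolt shear governs)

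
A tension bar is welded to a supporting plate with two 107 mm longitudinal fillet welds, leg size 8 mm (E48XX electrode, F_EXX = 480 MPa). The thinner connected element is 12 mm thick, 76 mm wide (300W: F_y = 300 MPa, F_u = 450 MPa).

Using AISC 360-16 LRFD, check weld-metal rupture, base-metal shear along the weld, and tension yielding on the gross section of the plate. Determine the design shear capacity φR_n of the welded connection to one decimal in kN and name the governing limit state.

246.2 kN (gross-section yield governs)

Weld metal: throat = 0.707×8 = 5.656 mm, L = 2×107 = 214 mm. φR_n = 0.75 × 0.6 × 480 × 5.656 × 214 = 261.4 kN.
Base metal shear (12 mm plate): yield φR_n = 1.0×0.6×300×12×214 = 462.2 kN; rupture φR_n = 0.75×0.6×450×12×214 = 520.0 kN; take 462.2 kN (yield).
Tension yield (gross): A_g = 76×12 = 912 mm². φR_n = 0.90 × 300 × 912 = 246.2 kN.
Governing: min(261.4, 462.2, 246.2) = 246.2 kN → gross-section yield.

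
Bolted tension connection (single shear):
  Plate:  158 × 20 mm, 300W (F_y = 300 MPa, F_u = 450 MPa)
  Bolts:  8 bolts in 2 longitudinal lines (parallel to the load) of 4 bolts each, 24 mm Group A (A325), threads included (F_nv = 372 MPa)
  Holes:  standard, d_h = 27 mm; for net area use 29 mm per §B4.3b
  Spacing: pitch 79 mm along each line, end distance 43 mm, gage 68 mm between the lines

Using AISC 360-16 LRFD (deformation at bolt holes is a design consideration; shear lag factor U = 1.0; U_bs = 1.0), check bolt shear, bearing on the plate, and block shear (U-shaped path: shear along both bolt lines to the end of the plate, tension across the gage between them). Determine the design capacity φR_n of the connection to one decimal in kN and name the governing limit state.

1009.7 kN (bolt shear governs)

Bolt shear: A_b = π(24)²/4 = 452.39 mm². φR_n = 0.75 × 372 × 452.39 × 8 × 1 = 1009.7 kN.
Bearing (20 mm plate, F_u = 450 MPa): end bolts L_c = 43 − 27/2 = 29.5, R_n = min(1.2×29.5×20×450, 2.4×24×20×450) = 318.6 kN/bolt; interior L_c = 79 − 27 = 52, R_n = 518.4 kN/bolt. φR_n = 0.75 × (2×318.6 + 6×518.4) = 2810.7 kN.
Block shear: shear path 2×[43+3×79] = 2×280 mm, A_gv = 11200, A_nv = 2×(280 − 3.5×29)×20 = 7140 mm²; tension across gage: (68 − 1×29)×20 = 780 mm². R_n = min(0.6×450×7140, 0.6×300×11200) + 1.0×450×780 = min(1927.8, 2016) + 351 = 2278.8 kN. φR_n = 0.75 × 2278.8 = 1709.1 kN.
Governing: min(1009.7, 2810.7, 1709.1) = 1009.7 kN → bolt shear.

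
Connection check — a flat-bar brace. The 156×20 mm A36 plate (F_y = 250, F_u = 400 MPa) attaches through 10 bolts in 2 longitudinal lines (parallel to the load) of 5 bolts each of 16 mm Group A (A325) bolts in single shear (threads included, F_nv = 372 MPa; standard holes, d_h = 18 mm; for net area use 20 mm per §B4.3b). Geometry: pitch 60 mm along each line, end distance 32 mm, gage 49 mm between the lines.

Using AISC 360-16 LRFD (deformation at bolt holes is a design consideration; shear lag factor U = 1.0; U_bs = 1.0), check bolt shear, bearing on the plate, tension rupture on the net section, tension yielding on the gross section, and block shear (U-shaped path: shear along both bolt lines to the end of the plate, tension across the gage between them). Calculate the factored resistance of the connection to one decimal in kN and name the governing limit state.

Bolt shear: A_b = π(16)²/4 = 201.06 mm². φR_n = 0.75 × 372 × 201.06 × 10 × 1 = 561.0 kN.
Bearing (20 mm plate, F_u = 400 MPa): end bolts L_c = 32 − 18/2 = 23, R_n = min(1.2×23×20×400, 2.4×16×20×400) = 220.8 kN/bolt; interior L_c = 60 − 18 = 42, R_n = 307.2 kN/bolt. φR_n = 0.75 × (2×220.8 + 8×307.2) = 2174.4 kN.
Tension rupture (net): A_n = (156 − 2×20)×20 = 2320 mm² (U = 1.0, A_e = A_n). φR_n = 0.75 × 400 × 2320 = 696.0 kN.
Tension yield (gross): A_g = 156×20 = 3120 mm². φR_n = 0.90 × 250 × 3120 = 702.0 kN.
Block shear: shear path 2×[32+4×60] = 2×272 mm, A_gv = 10880, A_nv = 2×(272 − 4.5×20)×20 = 7280 mm²; tension across gage: (49 − 1×20)×20 = 580 mm². R_n = min(0.6×400×7280, 0.6×250×10880) + 1.0×400×580 = min(1747.2, 1632) + 232 = 1864 kN. φR_n = 0.75 × 1864 = 1398.0 kN.
Governing: min(561.0, 2174.4, 696.0, 702.0, 1398.0) = 561.0 kN → bolt shear.

561.0 kN (bolt shear governs)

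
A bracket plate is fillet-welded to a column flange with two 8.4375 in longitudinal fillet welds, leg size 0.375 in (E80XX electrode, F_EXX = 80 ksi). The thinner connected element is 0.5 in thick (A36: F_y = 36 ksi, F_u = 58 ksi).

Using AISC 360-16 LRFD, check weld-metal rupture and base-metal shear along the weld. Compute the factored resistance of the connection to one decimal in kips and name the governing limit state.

Weld metal: throat = 0.707×0.375 = 0.26513 in, L = 2×8.4375 = 16.875 in. φR_n = 0.75 × 0.6 × 80 × 0.26513 × 16.875 = 161.1 kips.
Base metal shear (0.5 in plate): yield φR_n = 1.0×0.6×36×0.5×16.875 = 182.3 kips; rupture φR_n = 0.75×0.6×58×0.5×16.875 = 220.2 kips; take 182.3 kips (yield).
Governing: min(161.1, 182.3) = 161.1 kips → weld metal.

161.1 kips (weld metal governs)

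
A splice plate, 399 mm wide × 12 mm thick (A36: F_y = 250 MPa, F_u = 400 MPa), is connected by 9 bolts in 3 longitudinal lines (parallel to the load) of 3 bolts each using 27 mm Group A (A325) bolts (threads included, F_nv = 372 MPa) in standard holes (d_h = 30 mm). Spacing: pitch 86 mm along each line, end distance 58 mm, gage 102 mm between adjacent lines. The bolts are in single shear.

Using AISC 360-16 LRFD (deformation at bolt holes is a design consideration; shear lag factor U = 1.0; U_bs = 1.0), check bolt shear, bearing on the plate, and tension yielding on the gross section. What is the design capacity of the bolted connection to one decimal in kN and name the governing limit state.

Bolt shear: A_b = π(27)²/4 = 572.56 mm². φR_n = 0.75 × 372 × 572.56 × 9 × 1 = 1437.7 kN.
Bearing (12 mm plate, F_u = 400 MPa): end bolts L_c = 58 − 30/2 = 43, R_n = min(1.2×43×12×400, 2.4×27×12×400) = 247.68 kN/bolt; interior L_c = 86 − 30 = 56, R_n = 311.04 kN/bolt. φR_n = 0.75 × (3×247.68 + 6×311.04) = 1957.0 kN.
Tension yield (gross): A_g = 399×12 = 4788 mm². φR_n = 0.90 × 250 × 4788 = 1077.3 kN.
Governing: min(1437.7, 1957.0, 1077.3) = 1077.3 kN → gross-section yield.

1077.3 kN (gross-section yield governs)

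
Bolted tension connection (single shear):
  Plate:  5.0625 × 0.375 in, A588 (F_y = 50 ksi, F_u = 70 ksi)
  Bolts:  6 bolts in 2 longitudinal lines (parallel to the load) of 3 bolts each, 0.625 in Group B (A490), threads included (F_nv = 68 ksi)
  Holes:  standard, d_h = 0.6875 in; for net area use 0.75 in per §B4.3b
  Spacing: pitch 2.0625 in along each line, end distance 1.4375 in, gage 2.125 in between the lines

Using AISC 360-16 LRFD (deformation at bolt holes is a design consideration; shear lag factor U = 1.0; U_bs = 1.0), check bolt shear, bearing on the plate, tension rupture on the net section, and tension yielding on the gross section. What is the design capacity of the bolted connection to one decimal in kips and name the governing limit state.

70.1 kips (net-section rupture governs)

Bolt shear: A_b = π(0.625)²/4 = 0.3068 in². φR_n = 0.75 × 68 × 0.3068 × 6 × 1 = 93.9 kips.
Bearing (0.375 in plate, F_u = 70 ksi): end bolts L_c = 1.4375 − 0.6875/2 = 1.09375, R_n = min(1.2×1.09375×0.375×70, 2.4×0.625×0.375×70) = 34.453 kips/bolt; interior L_c = 2.0625 − 0.6875 = 1.375, R_n = 39.375 kips/bolt. φR_n = 0.75 × (2×34.453 + 4×39.375) = 169.8 kips.
Tension rupture (net): A_n = (5.0625 − 2×0.75)×0.375 = 1.3359 in² (U = 1.0, A_e = A_n). φR_n = 0.75 × 70 × 1.3359 = 70.1 kips.
Tension yield (gross): A_g = 5.0625×0.375 = 1.8984 in². φR_n = 0.90 × 50 × 1.8984 = 85.4 kips.
Governing: min(93.9, 169.8, 70.1, 85.4) = 70.1 kips → net-section rupture.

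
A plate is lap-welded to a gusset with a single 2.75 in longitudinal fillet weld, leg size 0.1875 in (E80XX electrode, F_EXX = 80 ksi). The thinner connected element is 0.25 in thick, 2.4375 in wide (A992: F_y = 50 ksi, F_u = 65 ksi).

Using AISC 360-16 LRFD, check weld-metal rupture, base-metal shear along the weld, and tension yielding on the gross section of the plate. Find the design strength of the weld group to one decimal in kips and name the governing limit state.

Weld metal: throat = 0.707×0.1875 = 0.13256 in, L = 2.75 in. φR_n = 0.75 × 0.6 × 80 × 0.13256 × 2.75 = 13.1 kips.
Base metal shear (0.25 in plate): yield φR_n = 1.0×0.6×50×0.25×2.75 = 20.6 kips; rupture φR_n = 0.75×0.6×65×0.25×2.75 = 20.1 kips; take 20.1 kips (rupture).
Tension yield (gross): A_g = 2.4375×0.25 = 0.60938 in². φR_n = 0.90 × 50 × 0.60938 = 27.4 kips.
Governing: min(13.1, 20.1, 27.4) = 13.1 kips → weld metal.

13.1 kips (weld metal governs)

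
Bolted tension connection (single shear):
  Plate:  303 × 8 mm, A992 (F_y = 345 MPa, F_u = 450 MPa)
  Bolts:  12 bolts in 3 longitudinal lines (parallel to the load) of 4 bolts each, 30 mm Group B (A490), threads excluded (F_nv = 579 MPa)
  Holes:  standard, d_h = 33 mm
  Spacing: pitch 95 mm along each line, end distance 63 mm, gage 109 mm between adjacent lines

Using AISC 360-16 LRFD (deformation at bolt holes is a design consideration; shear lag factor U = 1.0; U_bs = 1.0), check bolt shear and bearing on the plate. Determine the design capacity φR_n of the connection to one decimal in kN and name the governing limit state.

2201.6 kN (bearing governs)

Bolt shear: A_b = π(30)²/4 = 706.86 mm². φR_n = 0.75 × 579 × 706.86 × 12 × 1 = 3683.4 kN.
Bearing (8 mm plate, F_u = 450 MPa): end bolts L_c = 63 − 33/2 = 46.5, R_n = min(1.2×46.5×8×450, 2.4×30×8×450) = 200.88 kN/bolt; interior L_c = 95 − 33 = 62, R_n = 259.2 kN/bolt. φR_n = 0.75 × (3×200.88 + 9×259.2) = 2201.6 kN.
Governing: min(3683.4, 2201.6) = 2201.6 kN → bearing.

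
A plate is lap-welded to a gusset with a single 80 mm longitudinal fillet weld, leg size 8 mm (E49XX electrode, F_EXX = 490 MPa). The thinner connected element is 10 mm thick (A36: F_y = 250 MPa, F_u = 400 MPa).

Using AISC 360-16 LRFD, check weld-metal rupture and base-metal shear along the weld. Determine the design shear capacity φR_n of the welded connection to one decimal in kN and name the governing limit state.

Weld metal: throat = 0.707×8 = 5.656 mm, L = 80 mm. φR_n = 0.75 × 0.6 × 490 × 5.656 × 80 = 99.8 kN.
Base metal shear (10 mm plate): yield φR_n = 1.0×0.6×250×10×80 = 120.0 kN; rupture φR_n = 0.75×0.6×400×10×80 = 144.0 kN; take 120.0 kN (yield).
Governing: min(99.8, 120.0) = 99.8 kN → weld metal.

99.8 kN (weld metal governs)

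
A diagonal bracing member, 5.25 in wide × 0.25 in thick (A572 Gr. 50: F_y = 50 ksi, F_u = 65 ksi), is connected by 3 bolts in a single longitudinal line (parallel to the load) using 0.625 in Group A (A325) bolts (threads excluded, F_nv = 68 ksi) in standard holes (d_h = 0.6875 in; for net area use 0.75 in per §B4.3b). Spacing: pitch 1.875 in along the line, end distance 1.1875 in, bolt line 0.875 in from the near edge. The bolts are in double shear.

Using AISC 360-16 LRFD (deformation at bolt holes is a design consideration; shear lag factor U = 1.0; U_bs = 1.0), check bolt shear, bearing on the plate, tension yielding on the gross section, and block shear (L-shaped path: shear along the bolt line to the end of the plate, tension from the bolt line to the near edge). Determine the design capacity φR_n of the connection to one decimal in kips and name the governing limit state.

Bolt shear: A_b = π(0.625)²/4 = 0.3068 in². φR_n = 0.75 × 68 × 0.3068 × 3 × 2 = 93.9 kips.
Bearing (0.25 in plate, F_u = 65 ksi): end bolts L_c = 1.1875 − 0.6875/2 = 0.84375, R_n = min(1.2×0.84375×0.25×65, 2.4×0.625×0.25×65) = 16.453 kips/bolt; interior L_c = 1.875 − 0.6875 = 1.1875, R_n = 23.156 kips/bolt. φR_n = 0.75 × (1×16.453 + 2×23.156) = 47.1 kips.
Tension yield (gross): A_g = 5.25×0.25 = 1.3125 in². φR_n = 0.90 × 50 × 1.3125 = 59.1 kips.
Block shear: shear path 1×[1.1875+2×1.875] = 1×4.9375 in, A_gv = 1.2344, A_nv = 1×(4.9375 − 2.5×0.75)×0.25 = 0.76563 in²; tension to near edge: (0.875 − 0.5×0.75)×0.25 = 0.125 in². R_n = min(0.6×65×0.76563, 0.6×50×1.2344) + 1.0×65×0.125 = min(29.86, 37.032) + 8.125 = 37.985 kips. φR_n = 0.75 × 37.985 = 28.5 kips.
Governing: min(93.9, 47.1, 59.1, 28.5) = 28.5 kips → block shear.

28.5 kips (block shear governs)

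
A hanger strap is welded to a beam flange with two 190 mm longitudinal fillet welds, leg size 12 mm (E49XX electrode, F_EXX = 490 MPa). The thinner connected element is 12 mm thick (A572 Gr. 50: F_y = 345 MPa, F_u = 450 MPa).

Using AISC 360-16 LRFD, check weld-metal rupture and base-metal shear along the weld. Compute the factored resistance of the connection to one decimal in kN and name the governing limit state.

Weld metal: throat = 0.707×12 = 8.484 mm, L = 2×190 = 380 mm. φR_n = 0.75 × 0.6 × 490 × 8.484 × 380 = 710.9 kN.
Base metal shear (12 mm plate): yield φR_n = 1.0×0.6×345×12×380 = 943.9 kN; rupture φR_n = 0.75×0.6×450×12×380 = 923.4 kN; take 923.4 kN (rupture).
Governing: min(710.9, 923.4) = 710.9 kN → weld metal.

710.9 kN (weld metal governs)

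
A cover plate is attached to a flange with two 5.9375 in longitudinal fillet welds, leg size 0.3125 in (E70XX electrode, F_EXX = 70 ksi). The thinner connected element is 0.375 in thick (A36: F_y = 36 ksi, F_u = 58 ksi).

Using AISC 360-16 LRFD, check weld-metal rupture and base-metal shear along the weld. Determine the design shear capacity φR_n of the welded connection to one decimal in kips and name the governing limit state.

82.6 kips (weld metal governs)

Weld metal: throat = 0.707×0.3125 = 0.22094 in, L = 2×5.9375 = 11.875 in. φR_n = 0.75 × 0.6 × 70 × 0.22094 × 11.875 = 82.6 kips.
Base metal shear (0.375 in plate): yield φR_n = 1.0×0.6×36×0.375×11.875 = 96.2 kips; rupture φR_n = 0.75×0.6×58×0.375×11.875 = 116.2 kips; take 96.2 kips (yield).
Governing: min(82.6, 96.2) = 82.6 kips → weld metal.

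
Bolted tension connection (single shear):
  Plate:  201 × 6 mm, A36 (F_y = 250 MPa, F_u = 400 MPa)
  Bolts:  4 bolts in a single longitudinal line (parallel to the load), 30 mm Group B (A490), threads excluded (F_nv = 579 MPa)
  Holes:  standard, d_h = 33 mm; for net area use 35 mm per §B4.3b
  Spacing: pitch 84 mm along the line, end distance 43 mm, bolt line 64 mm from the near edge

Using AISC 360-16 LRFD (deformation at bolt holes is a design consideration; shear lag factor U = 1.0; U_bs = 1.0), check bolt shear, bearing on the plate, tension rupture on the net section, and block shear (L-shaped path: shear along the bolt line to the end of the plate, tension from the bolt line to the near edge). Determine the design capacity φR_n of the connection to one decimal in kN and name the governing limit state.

270.0 kN (block shear governs)

Bolt shear: A_b = π(30)²/4 = 706.86 mm². φR_n = 0.75 × 579 × 706.86 × 4 × 1 = 1227.8 kN.
Bearing (6 mm plate, F_u = 400 MPa): end bolts L_c = 43 − 33/2 = 26.5, R_n = min(1.2×26.5×6×400, 2.4×30×6×400) = 76.32 kN/bolt; interior L_c = 84 − 33 = 51, R_n = 146.88 kN/bolt. φR_n = 0.75 × (1×76.32 + 3×146.88) = 387.7 kN.
Tension rupture (net): A_n = (201 − 1×35)×6 = 996 mm² (U = 1.0, A_e = A_n). φR_n = 0.75 × 400 × 996 = 298.8 kN.
Block shear: shear path 1×[43+3×84] = 1×295 mm, A_gv = 1770, A_nv = 1×(295 − 3.5×35)×6 = 1035 mm²; tension to near edge: (64 − 0.5×35)×6 = 279 mm². R_n = min(0.6×400×1035, 0.6×250×1770) + 1.0×400×279 = min(248.4, 265.5) + 111.6 = 360 kN. φR_n = 0.75 × 360 = 270.0 kN.
Governing: min(1227.8, 387.7, 298.8, 270.0) = 270.0 kN → block shear.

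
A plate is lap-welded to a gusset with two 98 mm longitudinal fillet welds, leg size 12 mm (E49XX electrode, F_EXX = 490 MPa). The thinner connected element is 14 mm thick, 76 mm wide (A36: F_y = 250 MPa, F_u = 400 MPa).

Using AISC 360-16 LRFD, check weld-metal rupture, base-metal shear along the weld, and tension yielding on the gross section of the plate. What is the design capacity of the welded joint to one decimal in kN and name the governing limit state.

239.4 kN (gross-section yield governs)

Weld metal: throat = 0.707×12 = 8.484 mm, L = 2×98 = 196 mm. φR_n = 0.75 × 0.6 × 490 × 8.484 × 196 = 366.7 kN.
Base metal shear (14 mm plate): yield φR_n = 1.0×0.6×250×14×196 = 411.6 kN; rupture φR_n = 0.75×0.6×400×14×196 = 493.9 kN; take 411.6 kN (yield).
Tension yield (gross): A_g = 76×14 = 1064 mm². φR_n = 0.90 × 250 × 1064 = 239.4 kN.
Governing: min(366.7, 411.6, 239.4) = 239.4 kN → gross-section yield.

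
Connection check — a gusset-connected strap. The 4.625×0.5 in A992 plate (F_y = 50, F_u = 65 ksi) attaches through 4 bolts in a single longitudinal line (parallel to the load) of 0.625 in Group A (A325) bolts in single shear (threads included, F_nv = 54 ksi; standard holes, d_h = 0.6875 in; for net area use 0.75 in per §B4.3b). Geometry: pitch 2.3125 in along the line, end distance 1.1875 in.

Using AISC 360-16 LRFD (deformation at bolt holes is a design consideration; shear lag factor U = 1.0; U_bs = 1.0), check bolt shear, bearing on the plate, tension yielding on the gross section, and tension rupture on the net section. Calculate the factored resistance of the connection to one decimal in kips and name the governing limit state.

Bolt shear: A_b = π(0.625)²/4 = 0.3068 in². φR_n = 0.75 × 54 × 0.3068 × 4 × 1 = 49.7 kips.
Bearing (0.5 in plate, F_u = 65 ksi): end bolts L_c = 1.1875 − 0.6875/2 = 0.84375, R_n = min(1.2×0.84375×0.5×65, 2.4×0.625×0.5×65) = 32.906 kips/bolt; interior L_c = 2.3125 − 0.6875 = 1.625, R_n = 48.75 kips/bolt. φR_n = 0.75 × (1×32.906 + 3×48.75) = 134.4 kips.
Tension yield (gross): A_g = 4.625×0.5 = 2.3125 in². φR_n = 0.90 × 50 × 2.3125 = 104.1 kips.
Tension rupture (net): A_n = (4.625 − 1×0.75)×0.5 = 1.9375 in² (U = 1.0, A_e = A_n). φR_n = 0.75 × 65 × 1.9375 = 94.5 kips.
Governing: min(49.7, 134.4, 104.1, 94.5) = 49.7 kips → bolt shear.

49.7 kips (bolt shear governs)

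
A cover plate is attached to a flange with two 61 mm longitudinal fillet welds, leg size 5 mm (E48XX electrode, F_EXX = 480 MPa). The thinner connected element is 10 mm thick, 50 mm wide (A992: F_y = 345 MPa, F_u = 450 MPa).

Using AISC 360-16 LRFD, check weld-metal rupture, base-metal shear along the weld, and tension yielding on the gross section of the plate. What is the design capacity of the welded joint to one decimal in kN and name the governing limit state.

Weld metal: throat = 0.707×5 = 3.535 mm, L = 2×61 = 122 mm. φR_n = 0.75 × 0.6 × 480 × 3.535 × 122 = 93.2 kN.
Base metal shear (10 mm plate): yield φR_n = 1.0×0.6×345×10×122 = 252.5 kN; rupture φR_n = 0.75×0.6×450×10×122 = 247.1 kN; take 247.1 kN (rupture).
Tension yield (gross): A_g = 50×10 = 500 mm². φR_n = 0.90 × 345 × 500 = 155.3 kN.
Governing: min(93.2, 247.1, 155.3) = 93.2 kN → weld metal.

93.2 kN (weld metal governs)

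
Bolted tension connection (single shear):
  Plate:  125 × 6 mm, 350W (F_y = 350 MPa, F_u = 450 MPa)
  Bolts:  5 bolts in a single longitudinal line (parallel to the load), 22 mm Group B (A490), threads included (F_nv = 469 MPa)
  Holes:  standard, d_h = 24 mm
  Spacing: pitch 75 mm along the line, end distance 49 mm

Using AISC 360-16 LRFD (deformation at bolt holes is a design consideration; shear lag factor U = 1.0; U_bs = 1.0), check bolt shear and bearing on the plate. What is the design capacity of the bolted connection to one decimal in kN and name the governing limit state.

517.6 kN (bearing governs)

Bolt shear: A_b = π(22)²/4 = 380.13 mm². φR_n = 0.75 × 469 × 380.13 × 5 × 1 = 668.6 kN.
Bearing (6 mm plate, F_u = 450 MPa): end bolts L_c = 49 − 24/2 = 37, R_n = min(1.2×37×6×450, 2.4×22×6×450) = 119.88 kN/bolt; interior L_c = 75 − 24 = 51, R_n = 142.56 kN/bolt. φR_n = 0.75 × (1×119.88 + 4×142.56) = 517.6 kN.
Governing: min(668.6, 517.6) = 517.6 kN → bearing.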